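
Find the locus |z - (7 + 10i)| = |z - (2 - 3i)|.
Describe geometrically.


Equal distances means the locus is the perpendicular bisector of z1 and z2.
Midpoint = ((7+2)/2, (10+(-3))/2) = (4.5000, 3.5000)

Perpendicular bisector through (4.5000, 3.5000)


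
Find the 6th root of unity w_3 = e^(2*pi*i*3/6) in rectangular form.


Angle = 360*3/6 = 180°
a = cos(180°) = -1.0000
b = sin(180°) = 0

-1.0000 + 0i


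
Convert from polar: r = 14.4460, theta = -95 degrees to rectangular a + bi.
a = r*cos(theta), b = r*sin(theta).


a = 14.4460*cos(-95°) = 14.4460*(-0.08716) = -1.2591
b = 14.4460*sin(-95°) = 14.4460*(-0.99619) = -14.3910

-1.2591 - 14.3910i


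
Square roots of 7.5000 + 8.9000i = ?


|z| = sqrt(56.25+79.21) = 11.6387
sqrt((|z|+a)/2) = sqrt((11.6387+7.5)/2) = sqrt(9.5694) = 3.0934
sqrt((|z|-a)/2) = sqrt((11.6387-7.5)/2) = sqrt(2.0694) = 1.4385

±(3.0934 + 1.4385i) i.e. 3.0934 + 1.4385i and -3.0934 - 1.4385i


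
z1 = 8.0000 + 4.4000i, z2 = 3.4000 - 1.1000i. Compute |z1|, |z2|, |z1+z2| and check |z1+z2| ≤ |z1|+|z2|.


|z1| = sqrt(8^2 + 4.4^2) = sqrt(83.36) = 9.1302
|z2| = sqrt(3.4^2 + (-1.1)^2) = sqrt(12.77) = 3.5735
z1+z2 = 11.4000 + 3.3000i
|z1+z2| = sqrt(140.85) = 11.8680
|z1|+|z2| = 9.1302 + 3.5735 = 12.7037

|z1+z2| = 11.8680 ≤ |z1|+|z2| = 12.7037 (verified)


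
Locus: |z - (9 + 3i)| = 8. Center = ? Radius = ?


|z - z0| = r is a circle with center z0 and radius r.
Center = (9, 3), radius = 8

Circle with center (9, 3) and radius 8


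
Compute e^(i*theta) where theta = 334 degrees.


cos(334°) = 0.8988
sin(334°) = -0.4384

e^(i*334°) = 0.8988 - 0.4384i


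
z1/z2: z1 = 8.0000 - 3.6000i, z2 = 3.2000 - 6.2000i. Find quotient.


Conjugate of z2 = 3.2000 + 6.2000i
Numerator: (8.0000 - 3.6000i)(3.2000 + 6.2000i) = 47.9200 + 38.0800i
Denominator: 3.2^2 + (-6.2)^2 = 48.68
Result = (47.9200 + 38.0800i)/48.68

0.9844 + 0.7823i


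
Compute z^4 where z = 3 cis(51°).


r^4 = 3^4 = 81
n*theta = 4*51° = 204° = 204° (mod 360)
a = 81*cos(204°) = -73.9972
b = 81*sin(204°) = -32.9457

81 cis(204°) = -73.9972 - 32.9457i


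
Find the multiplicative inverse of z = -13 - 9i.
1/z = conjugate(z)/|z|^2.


|z|^2 = 169+81 = 250
1/z = (-13 + 9i)/250

1/z = -0.0520 + 0.0360i


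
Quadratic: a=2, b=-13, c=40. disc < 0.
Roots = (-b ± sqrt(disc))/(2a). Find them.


disc = (-13)^2 - 4*2*40 = 169 - 320 = -151
sqrt(|disc|) = sqrt(151) = 12.2882
Real part = 13/(2*2) = 3.2500
Imag part = 12.2882/(2*2) = 3.0721

3.2500 ± 3.0721i


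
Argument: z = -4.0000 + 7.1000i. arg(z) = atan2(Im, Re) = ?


Re = -4, Im = 7.1
arg = atan2(7.1, -4) = 119.3961 degrees

arg(z) = 119.3961 degrees


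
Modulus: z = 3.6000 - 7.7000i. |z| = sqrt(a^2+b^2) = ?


|z| = sqrt(3.6^2 + (-7.7)^2) = sqrt(12.96 + 59.29) = sqrt(72.25) = 8.5000

|z| = 8.5000


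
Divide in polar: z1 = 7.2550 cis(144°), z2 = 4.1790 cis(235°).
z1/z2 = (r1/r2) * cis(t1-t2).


r = 7.2550 / 4.1790 = 1.7361
theta = 144° - 235° = -91° = 269° (mod 360)

1.7361 cis(269°)


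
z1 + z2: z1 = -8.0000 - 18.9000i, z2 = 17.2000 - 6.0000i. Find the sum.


Real: -8 + 17.2 = 9.2
Imag: -18.9 - 6 = -24.9

9.2000 - 24.9000i


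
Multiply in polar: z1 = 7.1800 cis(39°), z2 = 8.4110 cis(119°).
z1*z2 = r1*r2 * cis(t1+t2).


r = 7.1800 * 8.4110 = 60.3910
theta = 39° + 119° = 158° = 158° (mod 360)

60.3910 cis(158°)


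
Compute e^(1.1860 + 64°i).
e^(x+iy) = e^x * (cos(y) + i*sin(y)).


e^1.1860 = 3.2740
cos(64°) = 0.43837
sin(64°) = 0.89879
Real = 3.2740*0.43837 = 1.4352
Imag = 3.2740*0.89879 = 2.9426

1.4352 + 2.9426i


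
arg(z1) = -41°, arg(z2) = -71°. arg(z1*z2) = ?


arg(z1*z2) = -41° - 71° = -112°
Normalized to (-180°, 180°]: -112°

-112°


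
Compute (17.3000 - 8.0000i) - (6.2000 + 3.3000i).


Real: 17.3 - 6.2 = 11.1
Imag: -8 - 3.3 = -11.3

11.1000 - 11.3000i


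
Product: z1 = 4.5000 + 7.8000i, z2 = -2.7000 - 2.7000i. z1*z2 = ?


Real = 4.5*(-2.7) - 7.8*(-2.7) = -12.15 - (-21.06) = 8.91
Imag = 4.5*(-2.7) - (2.7)*7.8 = -12.15 - (21.06) = -33.21

8.9100 - 33.2100i


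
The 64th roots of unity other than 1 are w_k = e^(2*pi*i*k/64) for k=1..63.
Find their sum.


With w = e^(2*pi*i/64), all 64 of the 64th roots of unity w^0 = 1, w, ..., w^(63) sum to 0: 1 + w + ... + w^(63) = (1 - w^64)/(1 - w) = 0 since w^64 = 1, w ≠ 1.
Removing the root 1: w + w^2 + ... + w^(63) = 0 - 1 = -1

Sum = -1


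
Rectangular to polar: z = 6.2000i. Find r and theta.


r = sqrt(0+38.44) = sqrt(38.44) = 6.2000
theta = atan2(6.2, 0) = 90.0000 degrees

r = 6.2000, theta = 90.0000 degrees


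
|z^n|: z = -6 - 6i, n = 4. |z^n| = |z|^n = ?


|z| = sqrt(36+36) = sqrt(72) = 8.4853
|z^4| = |z|^4 = (sqrt(72))^4 = 72^2 = 5184

|z^4| = 5184


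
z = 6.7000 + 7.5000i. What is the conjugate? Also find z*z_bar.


z_bar = 6.7000 - 7.5000i
z*z_bar = 6.7^2 + 7.5^2 = 44.89 + 56.25 = 101.14

z_bar = 6.7000 - 7.5000i, z*z_bar = 101.14


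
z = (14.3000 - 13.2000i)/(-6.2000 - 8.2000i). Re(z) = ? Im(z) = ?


Multiply by conjugate: (14.3000 - 13.2000i)(-6.2000 + 8.2000i) / ((-6.2)^2 + (-8.2)^2)
Numerator real = 14.3*(-6.2) - (13.2)*(-8.2) = 19.58
Numerator imag = -13.2*(-6.2) - 14.3*(-8.2) = 199.1
Denominator = 105.68
Re(z) = 19.58/105.68 = 0.1853
Im(z) = 199.1/105.68 = 1.8840

Re(z) = 0.1853, Im(z) = 1.8840


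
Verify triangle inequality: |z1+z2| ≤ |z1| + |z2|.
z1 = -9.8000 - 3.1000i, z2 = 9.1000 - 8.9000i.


|z1| = sqrt((-9.8)^2 + (-3.1)^2) = sqrt(105.65) = 10.2786
|z2| = sqrt(9.1^2 + (-8.9)^2) = sqrt(162.02) = 12.7287
z1+z2 = -0.7000 - 12.0000i
|z1+z2| = sqrt(144.49) = 12.0204
|z1|+|z2| = 10.2786 + 12.7287 = 23.0073

|z1+z2| = 12.0204 ≤ |z1|+|z2| = 23.0073 (verified)


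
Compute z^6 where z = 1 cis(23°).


r^6 = 1^6 = 1
n*theta = 6*23° = 138° = 138° (mod 360)
a = 1*cos(138°) = -0.7431
b = 1*sin(138°) = 0.6691

1 cis(138°) = -0.7431 + 0.6691i


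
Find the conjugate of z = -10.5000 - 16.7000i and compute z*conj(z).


z_bar = -10.5000 + 16.7000i
z*z_bar = (-10.5)^2 + (-16.7)^2 = 110.25 + 278.89 = 389.14

z_bar = -10.5000 + 16.7000i, z*z_bar = 389.14


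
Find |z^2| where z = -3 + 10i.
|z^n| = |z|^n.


|z| = sqrt(9+100) = sqrt(109) = 10.4403
|z^2| = |z|^2 = (sqrt(109))^2 = 109

|z^2| = 109


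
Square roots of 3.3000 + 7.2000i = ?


|z| = sqrt(10.89+51.84) = 7.9202
sqrt((|z|+a)/2) = sqrt((7.9202+3.3)/2) = sqrt(5.6101) = 2.3686
sqrt((|z|-a)/2) = sqrt((7.9202-3.3)/2) = sqrt(2.3101) = 1.5199

±(2.3686 + 1.5199i) i.e. 2.3686 + 1.5199i and -2.3686 - 1.5199i


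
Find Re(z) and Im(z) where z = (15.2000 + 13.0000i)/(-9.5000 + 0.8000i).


Multiply by conjugate: (15.2000 + 13.0000i)(-9.5000 - 0.8000i) / ((-9.5)^2 + 0.8^2)
Numerator real = 15.2*(-9.5) + 13*0.8 = -134
Numerator imag = 13*(-9.5) - 15.2*0.8 = -135.66
Denominator = 90.89
Re(z) = -134/90.89 = -1.4743
Im(z) = -135.66/90.89 = -1.4926

Re(z) = -1.4743, Im(z) = -1.4926


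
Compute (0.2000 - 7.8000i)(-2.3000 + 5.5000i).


Real = 0.2*(-2.3) - (-7.8)*5.5 = -0.46 - (-42.9) = 42.44
Imag = 0.2*5.5 - (2.3)*(-7.8) = 1.1 + 17.94 = 19.04

42.4400 + 19.0400i


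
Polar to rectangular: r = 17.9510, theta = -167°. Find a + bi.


a = 17.9510*cos(-167°) = 17.9510*(-0.97437) = -17.4909
b = 17.9510*sin(-167°) = 17.9510*(-0.22495) = -4.0381

-17.4909 - 4.0381i


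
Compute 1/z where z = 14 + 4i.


|z|^2 = 196+16 = 212
1/z = (14 - 4i)/212

1/z = 0.0660 - 0.0189i


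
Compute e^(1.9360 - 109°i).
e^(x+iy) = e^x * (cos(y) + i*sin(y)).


e^1.9360 = 6.9310
cos(-109°) = -0.32557
sin(-109°) = -0.94552
Real = 6.9310*(-0.32557) = -2.2565
Imag = 6.9310*(-0.94552) = -6.5534

-2.2565 - 6.5534i


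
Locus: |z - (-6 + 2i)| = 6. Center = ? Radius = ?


|z - z0| = r is a circle with center z0 and radius r.
Center = (-6, 2), radius = 6

Circle with center (-6, 2) and radius 6


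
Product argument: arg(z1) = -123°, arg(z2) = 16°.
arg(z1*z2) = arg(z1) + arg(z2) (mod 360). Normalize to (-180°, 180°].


arg(z1*z2) = -123° + 16° = -107°
Normalized to (-180°, 180°]: -107°

-107°


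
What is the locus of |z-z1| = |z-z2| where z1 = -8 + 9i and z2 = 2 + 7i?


Equal distances means the locus is the perpendicular bisector of z1 and z2.
Midpoint = ((-8+2)/2, (9+7)/2) = (-3.0000, 8.0000)

Perpendicular bisector through (-3.0000, 8.0000)


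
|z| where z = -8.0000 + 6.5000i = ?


|z| = sqrt((-8)^2 + 6.5^2) = sqrt(64 + 42.25) = sqrt(106.25) = 10.3078

|z| = 10.3078


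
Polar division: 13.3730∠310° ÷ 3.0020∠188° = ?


r = 13.3730 / 3.0020 = 4.4547
theta = 310° - 188° = 122° = 122° (mod 360)

4.4547 cis(122°)


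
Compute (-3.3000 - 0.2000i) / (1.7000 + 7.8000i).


Conjugate of z2 = 1.7000 - 7.8000i
Numerator: (-3.3000 - 0.2000i)(1.7000 - 7.8000i) = -7.1700 + 25.4000i
Denominator: 1.7^2 + 7.8^2 = 63.73
Result = (-7.1700 + 25.4000i)/63.73

-0.1125 + 0.3986i


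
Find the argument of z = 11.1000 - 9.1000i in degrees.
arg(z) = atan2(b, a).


Re = 11.1, Im = -9.1
arg = atan2(-9.1, 11.1) = -39.3456 degrees

arg(z) = -39.3456 degrees


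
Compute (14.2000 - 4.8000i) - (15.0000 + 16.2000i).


Real: 14.2 - 15 = -0.8
Imag: -4.8 - 16.2 = -21

-0.8000 - 21.0000i


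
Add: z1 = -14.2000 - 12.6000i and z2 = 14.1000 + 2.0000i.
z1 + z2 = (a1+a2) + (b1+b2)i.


Real: -14.2 + 14.1 = -0.1
Imag: -12.6 + 2 = -10.6

-0.1000 - 10.6000i


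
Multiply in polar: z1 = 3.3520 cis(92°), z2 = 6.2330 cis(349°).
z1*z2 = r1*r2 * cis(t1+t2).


r = 3.3520 * 6.2330 = 20.8930
theta = 92° + 349° = 441° = 81° (mod 360)

20.8930 cis(81°)


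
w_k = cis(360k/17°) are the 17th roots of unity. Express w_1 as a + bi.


Angle = 360*1/17 = 21.1765°
a = cos(21.1765°) = 0.9325
b = sin(21.1765°) = 0.3612

0.9325 + 0.3612i


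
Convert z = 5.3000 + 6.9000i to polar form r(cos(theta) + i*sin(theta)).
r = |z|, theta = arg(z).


r = sqrt(28.09+47.61) = sqrt(75.7) = 8.7006
theta = atan2(6.9, 5.3) = 52.4716 degrees

r = 8.7006, theta = 52.4716 degrees


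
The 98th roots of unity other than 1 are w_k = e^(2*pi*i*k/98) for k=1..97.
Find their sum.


With w = e^(2*pi*i/98), all 98 of the 98th roots of unity w^0 = 1, w, ..., w^(97) sum to 0: 1 + w + ... + w^(97) = (1 - w^98)/(1 - w) = 0 since w^98 = 1, w ≠ 1.
Removing the root 1: w + w^2 + ... + w^(97) = 0 - 1 = -1

Sum = -1


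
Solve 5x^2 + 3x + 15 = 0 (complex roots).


disc = 3^2 - 4*5*15 = 9 - 300 = -291
sqrt(|disc|) = sqrt(291) = 17.0587
Real part = -3/(2*5) = -0.3000
Imag part = 17.0587/(2*5) = 1.7059

-0.3000 ± 1.7059i


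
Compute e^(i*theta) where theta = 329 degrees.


cos(329°) = 0.8572
sin(329°) = -0.5150

e^(i*329°) = 0.8572 - 0.5150i


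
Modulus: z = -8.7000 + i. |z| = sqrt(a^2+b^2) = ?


|z| = sqrt((-8.7)^2 + 1^2) = sqrt(75.69 + 1) = sqrt(76.69) = 8.7573

|z| = 8.7573


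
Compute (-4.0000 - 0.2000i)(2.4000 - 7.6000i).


Real = -4*2.4 - (-0.2)*(-7.6) = -9.6 - 1.52 = -11.12
Imag = -4*(-7.6) + 2.4*(-0.2) = 30.4 - (0.48) = 29.92

-11.1200 + 29.9200i


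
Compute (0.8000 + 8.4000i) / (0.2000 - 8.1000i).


Conjugate of z2 = 0.2000 + 8.1000i
Numerator: (0.8000 + 8.4000i)(0.2000 + 8.1000i) = -67.8800 + 8.1600i
Denominator: 0.2^2 + (-8.1)^2 = 65.65
Result = (-67.8800 + 8.1600i)/65.65

-1.0340 + 0.1243i


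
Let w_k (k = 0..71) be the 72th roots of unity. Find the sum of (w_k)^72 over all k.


The roots are w_k = w^k with w = e^(2*pi*i/72), and (w^k)^72 = (w^72)^k.
So S = 1 + u + u^2 + ... + u^(71) with u = w^72.
72 = 1*72 + 0, so 72 is a multiple of 72 and u = (w^72)^1 = 1.
Every one of the 72 terms equals 1: S = 72

S = 72


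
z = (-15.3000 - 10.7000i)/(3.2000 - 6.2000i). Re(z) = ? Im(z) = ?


Multiply by conjugate: (-15.3000 - 10.7000i)(3.2000 + 6.2000i) / (3.2^2 + (-6.2)^2)
Numerator real = -15.3*3.2 - (10.7)*(-6.2) = 17.38
Numerator imag = -10.7*3.2 - (-15.3)*(-6.2) = -129.1
Denominator = 48.68
Re(z) = 17.38/48.68 = 0.3570
Im(z) = -129.1/48.68 = -2.6520

Re(z) = 0.3570, Im(z) = -2.6520


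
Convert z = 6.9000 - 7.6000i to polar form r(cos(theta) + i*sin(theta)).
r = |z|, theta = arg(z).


r = sqrt(47.61+57.76) = sqrt(105.37) = 10.2650
theta = atan2(-7.6, 6.9) = -47.7639 degrees

r = 10.2650, theta = -47.7639 degrees


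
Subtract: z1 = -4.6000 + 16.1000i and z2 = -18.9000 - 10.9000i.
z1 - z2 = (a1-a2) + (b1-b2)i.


Real: -4.6 + 18.9 = 14.3
Imag: 16.1 + 10.9 = 27

14.3000 + 27.0000i


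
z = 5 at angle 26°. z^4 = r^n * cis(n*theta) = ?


r^4 = 5^4 = 625
n*theta = 4*26° = 104° = 104° (mod 360)
a = 625*cos(104°) = -151.2012
b = 625*sin(104°) = 606.4348

625 cis(104°) = -151.2012 + 606.4348i


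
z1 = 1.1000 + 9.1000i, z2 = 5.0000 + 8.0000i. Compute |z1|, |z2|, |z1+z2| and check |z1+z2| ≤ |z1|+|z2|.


|z1| = sqrt(1.1^2 + 9.1^2) = sqrt(84.02) = 9.1662
|z2| = sqrt(5^2 + 8^2) = sqrt(89) = 9.4340
z1+z2 = 6.1000 + 17.1000i
|z1+z2| = sqrt(329.62) = 18.1554
|z1|+|z2| = 9.1662 + 9.4340 = 18.6002

|z1+z2| = 18.1554 ≤ |z1|+|z2| = 18.6002 (verified)


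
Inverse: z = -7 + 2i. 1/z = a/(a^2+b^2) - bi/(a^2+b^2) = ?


|z|^2 = 49+4 = 53
1/z = (-7 - 2i)/53

1/z = -0.1321 - 0.0377i


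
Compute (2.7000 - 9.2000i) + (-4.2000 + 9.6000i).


Real: 2.7 - 4.2 = -1.5
Imag: -9.2 + 9.6 = 0.4

-1.5000 + 0.4000i


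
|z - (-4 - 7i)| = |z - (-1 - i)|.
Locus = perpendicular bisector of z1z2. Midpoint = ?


Equal distances means the locus is the perpendicular bisector of z1 and z2.
Midpoint = ((-4+(-1))/2, (-7+(-1))/2) = (-2.5000, -4.0000)

Perpendicular bisector through (-2.5000, -4.0000)


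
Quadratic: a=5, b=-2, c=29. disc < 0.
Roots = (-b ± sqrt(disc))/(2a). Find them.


disc = (-2)^2 - 4*5*29 = 4 - 580 = -576
sqrt(|disc|) = sqrt(576) = 24.0000
Real part = 2/(2*5) = 0.2000
Imag part = 24.0000/(2*5) = 2.4000

0.2000 ± 2.4000i


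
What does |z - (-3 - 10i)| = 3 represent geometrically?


|z - z0| = r is a circle with center z0 and radius r.
Center = (-3, -10), radius = 3

Circle with center (-3, -10) and radius 3


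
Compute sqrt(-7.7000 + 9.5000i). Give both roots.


|z| = sqrt(59.29+90.25) = 12.2287
sqrt((|z|+a)/2) = sqrt((12.2287+(-7.7))/2) = sqrt(2.2643) = 1.5048
sqrt((|z|-a)/2) = sqrt((12.2287-(-7.7))/2) = sqrt(9.9643) = 3.1566

±(1.5048 + 3.1566i) i.e. 1.5048 + 3.1566i and -1.5048 - 3.1566i


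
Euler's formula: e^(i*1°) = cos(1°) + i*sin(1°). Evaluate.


cos(1°) = 0.9998
sin(1°) = 0.0175

e^(i*1°) = 0.9998 + 0.0175i


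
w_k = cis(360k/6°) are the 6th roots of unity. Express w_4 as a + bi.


Angle = 360*4/6 = 240°
a = cos(240°) = -0.5000
b = sin(240°) = -0.8660

-0.5000 - 0.8660i


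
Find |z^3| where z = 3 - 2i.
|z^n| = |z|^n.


|z| = sqrt(9+4) = sqrt(13) = 3.6056
|z^3| = |z|^3 = (sqrt(13))^3 = 13*sqrt(13)

|z^3| = 13*sqrt(13) ≈ 46.8722


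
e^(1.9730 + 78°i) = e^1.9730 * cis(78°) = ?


e^1.9730 = 7.1922
cos(78°) = 0.2079
sin(78°) = 0.97815
Real = 7.1922*0.2079 = 1.4953
Imag = 7.1922*0.97815 = 7.0351

1.4953 + 7.0351i


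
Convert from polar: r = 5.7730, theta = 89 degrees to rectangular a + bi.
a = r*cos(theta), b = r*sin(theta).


a = 5.7730*cos(89°) = 5.7730*0.017452 = 0.1008
b = 5.7730*sin(89°) = 5.7730*0.99985 = 5.7721

0.1008 + 5.7721i


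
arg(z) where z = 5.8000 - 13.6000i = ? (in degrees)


Re = 5.8, Im = -13.6
arg = atan2(-13.6, 5.8) = -66.9032 degrees

arg(z) = -66.9032 degrees


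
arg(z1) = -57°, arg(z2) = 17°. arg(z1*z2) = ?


arg(z1*z2) = -57° + 17° = -40°
Normalized to (-180°, 180°]: -40°

-40°


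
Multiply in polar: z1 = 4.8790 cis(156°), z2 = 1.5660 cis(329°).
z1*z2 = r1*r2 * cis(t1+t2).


r = 4.8790 * 1.5660 = 7.6405
theta = 156° + 329° = 485° = 125° (mod 360)

7.6405 cis(125°)


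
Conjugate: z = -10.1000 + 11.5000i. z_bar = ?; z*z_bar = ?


z_bar = -10.1000 - 11.5000i
z*z_bar = (-10.1)^2 + 11.5^2 = 102.01 + 132.25 = 234.26

z_bar = -10.1000 - 11.5000i, z*z_bar = 234.26


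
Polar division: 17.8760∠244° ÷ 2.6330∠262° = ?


r = 17.8760 / 2.6330 = 6.7892
theta = 244° - 262° = -18° = 342° (mod 360)

6.7892 cis(342°)


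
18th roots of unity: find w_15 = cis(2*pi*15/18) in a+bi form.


Angle = 360*15/18 = 300°
a = cos(300°) = 0.5000
b = sin(300°) = -0.8660

0.5000 - 0.8660i


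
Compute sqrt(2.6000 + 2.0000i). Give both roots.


|z| = sqrt(6.76+4) = 3.2802
sqrt((|z|+a)/2) = sqrt((3.2802+2.6)/2) = sqrt(2.9401) = 1.7147
sqrt((|z|-a)/2) = sqrt((3.2802-2.6)/2) = sqrt(0.3401) = 0.5832

±(1.7147 + 0.5832i) i.e. 1.7147 + 0.5832i and -1.7147 - 0.5832i


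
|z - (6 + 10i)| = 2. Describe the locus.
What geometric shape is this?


|z - z0| = r is a circle with center z0 and radius r.
Center = (6, 10), radius = 2

Circle with center (6, 10) and radius 2


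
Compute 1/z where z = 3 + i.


|z|^2 = 9+1 = 10
1/z = (3 - 1i)/10

1/z = 0.3000 - 0.1000i


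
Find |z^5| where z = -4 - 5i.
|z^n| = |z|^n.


|z| = sqrt(16+25) = sqrt(41) = 6.4031
|z^5| = |z|^5 = (sqrt(41))^5 = 41^2 * sqrt(41) = 1681*sqrt(41)

|z^5| = 1681*sqrt(41) ≈ 10763.6518


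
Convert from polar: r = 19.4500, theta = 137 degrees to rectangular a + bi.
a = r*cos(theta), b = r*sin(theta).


a = 19.4500*cos(137°) = 19.4500*(-0.73135) = -14.2248
b = 19.4500*sin(137°) = 19.4500*0.682 = 13.2649

-14.2248 + 13.2649i


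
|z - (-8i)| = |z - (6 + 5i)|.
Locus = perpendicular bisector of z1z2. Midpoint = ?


Equal distances means the locus is the perpendicular bisector of z1 and z2.
Midpoint = ((0+6)/2, (-8+5)/2) = (3.0000, -1.5000)

Perpendicular bisector through (3.0000, -1.5000)


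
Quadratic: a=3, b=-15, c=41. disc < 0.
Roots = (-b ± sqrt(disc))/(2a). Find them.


disc = (-15)^2 - 4*3*41 = 225 - 492 = -267
sqrt(|disc|) = sqrt(267) = 16.3401
Real part = 15/(2*3) = 2.5000
Imag part = 16.3401/(2*3) = 2.7234

2.5000 ± 2.7234i


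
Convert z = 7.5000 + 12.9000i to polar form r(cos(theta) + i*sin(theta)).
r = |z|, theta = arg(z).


r = sqrt(56.25+166.41) = sqrt(222.66) = 14.9218
theta = atan2(12.9, 7.5) = 59.8265 degrees

r = 14.9218, theta = 59.8265 degrees


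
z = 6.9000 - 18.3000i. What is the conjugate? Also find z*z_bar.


z_bar = 6.9000 + 18.3000i
z*z_bar = 6.9^2 + (-18.3)^2 = 47.61 + 334.89 = 382.5

z_bar = 6.9000 + 18.3000i, z*z_bar = 382.5


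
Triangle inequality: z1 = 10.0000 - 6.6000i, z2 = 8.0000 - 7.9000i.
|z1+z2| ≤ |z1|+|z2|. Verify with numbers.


|z1| = sqrt(10^2 + (-6.6)^2) = sqrt(143.56) = 11.9817
|z2| = sqrt(8^2 + (-7.9)^2) = sqrt(126.41) = 11.2432
z1+z2 = 18.0000 - 14.5000i
|z1+z2| = sqrt(534.25) = 23.1138
|z1|+|z2| = 11.9817 + 11.2432 = 23.2249

|z1+z2| = 23.1138 ≤ |z1|+|z2| = 23.2249 (verified)


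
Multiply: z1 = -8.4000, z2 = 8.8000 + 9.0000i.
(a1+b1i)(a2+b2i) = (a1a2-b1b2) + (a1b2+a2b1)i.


Real = -8.4*8.8 - 0*9 = -73.92 - 0 = -73.92
Imag = -8.4*9 + 8.8*0 = -75.6 + 0 = -75.6

-73.9200 - 75.6000i


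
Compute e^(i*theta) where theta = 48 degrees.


cos(48°) = 0.6691
sin(48°) = 0.7431

e^(i*48°) = 0.6691 + 0.7431i


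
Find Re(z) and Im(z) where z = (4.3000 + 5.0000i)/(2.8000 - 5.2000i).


Multiply by conjugate: (4.3000 + 5.0000i)(2.8000 + 5.2000i) / (2.8^2 + (-5.2)^2)
Numerator real = 4.3*2.8 + 5*(-5.2) = -13.96
Numerator imag = 5*2.8 - 4.3*(-5.2) = 36.36
Denominator = 34.88
Re(z) = -13.96/34.88 = -0.4002
Im(z) = 36.36/34.88 = 1.0424

Re(z) = -0.4002, Im(z) = 1.0424


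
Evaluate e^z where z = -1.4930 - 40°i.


e^-1.4930 = 0.2247
cos(-40°) = 0.766
sin(-40°) = -0.6428
Real = 0.2247*0.766 = 0.1721
Imag = 0.2247*(-0.6428) = -0.1444

0.1721 - 0.1444i


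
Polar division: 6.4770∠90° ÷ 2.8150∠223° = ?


r = 6.4770 / 2.8150 = 2.3009
theta = 90° - 223° = -133° = 227° (mod 360)

2.3009 cis(227°)


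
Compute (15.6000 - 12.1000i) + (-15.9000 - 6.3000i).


Real: 15.6 - 15.9 = -0.3
Imag: -12.1 - 6.3 = -18.4

-0.3000 - 18.4000i


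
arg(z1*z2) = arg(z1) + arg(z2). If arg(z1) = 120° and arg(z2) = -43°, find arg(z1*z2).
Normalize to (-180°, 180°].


arg(z1*z2) = 120° - 43° = 77°
Normalized to (-180°, 180°]: 77°

77°


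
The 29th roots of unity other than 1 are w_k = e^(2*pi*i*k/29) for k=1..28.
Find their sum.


With w = e^(2*pi*i/29), all 29 of the 29th roots of unity w^0 = 1, w, ..., w^(28) sum to 0: 1 + w + ... + w^(28) = (1 - w^29)/(1 - w) = 0 since w^29 = 1, w ≠ 1.
Removing the root 1: w + w^2 + ... + w^(28) = 0 - 1 = -1

Sum = -1


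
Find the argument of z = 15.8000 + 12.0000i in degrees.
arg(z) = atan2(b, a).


Re = 15.8, Im = 12
arg = atan2(12, 15.8) = 37.2164 degrees

arg(z) = 37.2164 degrees


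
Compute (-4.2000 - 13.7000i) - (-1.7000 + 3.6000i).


Real: -4.2 + 1.7 = -2.5
Imag: -13.7 - 3.6 = -17.3

-2.5000 - 17.3000i


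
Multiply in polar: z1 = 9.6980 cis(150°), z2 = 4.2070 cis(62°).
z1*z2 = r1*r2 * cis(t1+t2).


r = 9.6980 * 4.2070 = 40.7995
theta = 150° + 62° = 212° = 212° (mod 360)

40.7995 cis(212°)


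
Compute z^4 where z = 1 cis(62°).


r^4 = 1^4 = 1
n*theta = 4*62° = 248° = 248° (mod 360)
a = 1*cos(248°) = -0.3746
b = 1*sin(248°) = -0.9272

1 cis(248°) = -0.3746 - 0.9272i


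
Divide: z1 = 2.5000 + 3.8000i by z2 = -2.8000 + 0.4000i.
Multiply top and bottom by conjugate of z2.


Conjugate of z2 = -2.8000 - 0.4000i
Numerator: (2.5000 + 3.8000i)(-2.8000 - 0.4000i) = -5.4800 - 11.6400i
Denominator: (-2.8)^2 + 0.4^2 = 8
Result = (-5.4800 - 11.6400i)/8

-0.6850 - 1.4550i


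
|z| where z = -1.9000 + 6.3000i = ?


|z| = sqrt((-1.9)^2 + 6.3^2) = sqrt(3.61 + 39.69) = sqrt(43.3) = 6.5803

|z| = 6.5803


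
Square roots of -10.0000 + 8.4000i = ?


|z| = sqrt(100+70.56) = 13.0599
sqrt((|z|+a)/2) = sqrt((13.0599+(-10))/2) = sqrt(1.5299) = 1.2369
sqrt((|z|-a)/2) = sqrt((13.0599-(-10))/2) = sqrt(11.5299) = 3.3956

±(1.2369 + 3.3956i) i.e. 1.2369 + 3.3956i and -1.2369 - 3.3956i


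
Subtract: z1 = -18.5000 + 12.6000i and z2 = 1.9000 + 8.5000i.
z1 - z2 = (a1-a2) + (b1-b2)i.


Real: -18.5 - 1.9 = -20.4
Imag: 12.6 - 8.5 = 4.1

-20.4000 + 4.1000i


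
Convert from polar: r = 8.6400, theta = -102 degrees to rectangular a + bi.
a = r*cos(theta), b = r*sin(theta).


a = 8.6400*cos(-102°) = 8.6400*(-0.207912) = -1.7964
b = 8.6400*sin(-102°) = 8.6400*(-0.97815) = -8.4512

-1.7964 - 8.4512i


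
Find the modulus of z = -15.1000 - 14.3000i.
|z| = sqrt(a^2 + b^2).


|z| = sqrt((-15.1)^2 + (-14.3)^2) = sqrt(228.01 + 204.49) = sqrt(432.5) = 20.7966

|z| = 20.7966


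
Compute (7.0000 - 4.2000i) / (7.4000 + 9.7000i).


Conjugate of z2 = 7.4000 - 9.7000i
Numerator: (7.0000 - 4.2000i)(7.4000 - 9.7000i) = 11.0600 - 98.9800i
Denominator: 7.4^2 + 9.7^2 = 148.85
Result = (11.0600 - 98.9800i)/148.85

0.0743 - 0.6650i


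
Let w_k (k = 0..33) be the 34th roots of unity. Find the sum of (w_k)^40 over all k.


The roots are w_k = w^k with w = e^(2*pi*i/34), and (w^k)^40 = (w^40)^k.
So S = 1 + u + u^2 + ... + u^(33) with u = w^40.
40 = 1*34 + 6, so 40 is not a multiple of 34: u = (w^34)^1 * w^6 = w^6 ≠ 1 (w is a primitive 34th root), while u^34 = (w^34)^40 = 1.
Geometric series: S = (1 - u^34)/(1 - u) = (1 - 1)/(1 - u) = 0

S = 0


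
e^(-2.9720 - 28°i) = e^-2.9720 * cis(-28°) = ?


e^-2.9720 = 0.0512
cos(-28°) = 0.8829
sin(-28°) = -0.4695
Real = 0.0512*0.8829 = 0.0452
Imag = 0.0512*(-0.4695) = -0.0240

0.0452 - 0.0240i


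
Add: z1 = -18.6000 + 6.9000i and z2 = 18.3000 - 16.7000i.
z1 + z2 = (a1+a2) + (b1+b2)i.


Real: -18.6 + 18.3 = -0.3
Imag: 6.9 - 16.7 = -9.8

-0.3000 - 9.8000i


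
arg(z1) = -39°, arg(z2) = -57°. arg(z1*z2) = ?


arg(z1*z2) = -39° - 57° = -96°
Normalized to (-180°, 180°]: -96°

-96°


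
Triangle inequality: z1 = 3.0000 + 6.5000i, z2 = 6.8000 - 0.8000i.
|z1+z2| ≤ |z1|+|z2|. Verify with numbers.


|z1| = sqrt(3^2 + 6.5^2) = sqrt(51.25) = 7.1589
|z2| = sqrt(6.8^2 + (-0.8)^2) = sqrt(46.88) = 6.8469
z1+z2 = 9.8000 + 5.7000i
|z1+z2| = sqrt(128.53) = 11.3371
|z1|+|z2| = 7.1589 + 6.8469 = 14.0058

|z1+z2| = 11.3371 ≤ |z1|+|z2| = 14.0058 (verified)


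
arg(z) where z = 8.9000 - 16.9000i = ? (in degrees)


Re = 8.9, Im = -16.9
arg = atan2(-16.9, 8.9) = -62.2275 degrees

arg(z) = -62.2275 degrees


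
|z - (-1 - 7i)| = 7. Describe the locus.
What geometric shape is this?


|z - z0| = r is a circle with center z0 and radius r.
Center = (-1, -7), radius = 7

Circle with center (-1, -7) and radius 7


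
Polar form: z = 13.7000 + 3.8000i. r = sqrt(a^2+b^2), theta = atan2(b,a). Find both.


r = sqrt(187.69+14.44) = sqrt(202.13) = 14.2172
theta = atan2(3.8, 13.7) = 15.5025 degrees

r = 14.2172, theta = 15.5025 degrees


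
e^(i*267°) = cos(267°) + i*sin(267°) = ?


cos(267°) = -0.0523
sin(267°) = -0.9986

e^(i*267°) = -0.0523 - 0.9986i


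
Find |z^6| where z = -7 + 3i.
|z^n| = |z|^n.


|z| = sqrt(49+9) = sqrt(58) = 7.6158
|z^6| = |z|^6 = (sqrt(58))^6 = 58^3 = 195112

|z^6| = 195112


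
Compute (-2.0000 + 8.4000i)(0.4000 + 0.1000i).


Real = -2*0.4 - 8.4*0.1 = -0.8 - 0.84 = -1.64
Imag = -2*0.1 + 0.4*8.4 = -0.2 + 3.36 = 3.16

-1.6400 + 3.1600i


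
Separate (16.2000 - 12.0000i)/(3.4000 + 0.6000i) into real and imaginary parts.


Multiply by conjugate: (16.2000 - 12.0000i)(3.4000 - 0.6000i) / (3.4^2 + 0.6^2)
Numerator real = 16.2*3.4 - (12)*0.6 = 47.88
Numerator imag = -12*3.4 - 16.2*0.6 = -50.52
Denominator = 11.92
Re(z) = 47.88/11.92 = 4.0168
Im(z) = -50.52/11.92 = -4.2383

Re(z) = 4.0168, Im(z) = -4.2383


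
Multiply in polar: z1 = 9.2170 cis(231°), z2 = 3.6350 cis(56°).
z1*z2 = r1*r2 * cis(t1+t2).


r = 9.2170 * 3.6350 = 33.5038
theta = 231° + 56° = 287° = 287° (mod 360)

33.5038 cis(287°)


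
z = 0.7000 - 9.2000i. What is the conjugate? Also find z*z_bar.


z_bar = 0.7000 + 9.2000i
z*z_bar = 0.7^2 + (-9.2)^2 = 0.49 + 84.64 = 85.13

z_bar = 0.7000 + 9.2000i, z*z_bar = 85.13


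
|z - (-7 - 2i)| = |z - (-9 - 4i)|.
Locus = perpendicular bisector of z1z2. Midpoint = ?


Equal distances means the locus is the perpendicular bisector of z1 and z2.
Midpoint = ((-7+(-9))/2, (-2+(-4))/2) = (-8.0000, -3.0000)

Perpendicular bisector through (-8.0000, -3.0000)


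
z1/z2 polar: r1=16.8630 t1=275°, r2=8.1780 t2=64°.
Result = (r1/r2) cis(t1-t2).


r = 16.8630 / 8.1780 = 2.0620
theta = 275° - 64° = 211° = 211° (mod 360)

2.0620 cis(211°)


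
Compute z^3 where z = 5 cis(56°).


r^3 = 5^3 = 125
n*theta = 3*56° = 168° = 168° (mod 360)
a = 125*cos(168°) = -122.2685
b = 125*sin(168°) = 25.9890

125 cis(168°) = -122.2685 + 25.9890i


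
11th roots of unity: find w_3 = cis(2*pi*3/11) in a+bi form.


Angle = 360*3/11 = 98.1818°
a = cos(98.1818°) = -0.1423
b = sin(98.1818°) = 0.9898

-0.1423 + 0.9898i


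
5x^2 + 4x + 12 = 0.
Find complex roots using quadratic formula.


disc = 4^2 - 4*5*12 = 16 - 240 = -224
sqrt(|disc|) = sqrt(224) = 14.9666
Real part = -4/(2*5) = -0.4000
Imag part = 14.9666/(2*5) = 1.4967

-0.4000 ± 1.4967i


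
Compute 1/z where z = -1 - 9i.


|z|^2 = 1+81 = 82
1/z = (-1 + 9i)/82

1/z = -0.0122 + 0.1098i


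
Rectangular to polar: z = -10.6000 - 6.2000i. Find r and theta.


r = sqrt(112.36+38.44) = sqrt(150.8) = 12.2801
theta = atan2(-6.2, -10.6) = -149.6764 degrees

r = 12.2801, theta = -149.6764 degrees


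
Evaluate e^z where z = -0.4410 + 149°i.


e^-0.4410 = 0.6434
cos(149°) = -0.8572
sin(149°) = 0.515
Real = 0.6434*(-0.8572) = -0.5515
Imag = 0.6434*0.515 = 0.3314

-0.5515 + 0.3314i


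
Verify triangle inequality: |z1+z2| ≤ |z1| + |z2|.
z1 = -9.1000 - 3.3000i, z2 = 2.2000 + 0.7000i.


|z1| = sqrt((-9.1)^2 + (-3.3)^2) = sqrt(93.7) = 9.6799
|z2| = sqrt(2.2^2 + 0.7^2) = sqrt(5.33) = 2.3087
z1+z2 = -6.9000 - 2.6000i
|z1+z2| = sqrt(54.37) = 7.3736
|z1|+|z2| = 9.6799 + 2.3087 = 11.9886

|z1+z2| = 7.3736 ≤ |z1|+|z2| = 11.9886 (verified)


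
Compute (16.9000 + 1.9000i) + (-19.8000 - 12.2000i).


Real: 16.9 - 19.8 = -2.9
Imag: 1.9 - 12.2 = -10.3

-2.9000 - 10.3000i


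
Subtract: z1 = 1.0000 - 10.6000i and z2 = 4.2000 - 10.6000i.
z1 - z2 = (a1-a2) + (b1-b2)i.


Real: 1 - 4.2 = -3.2
Imag: -10.6 + 10.6 = 0

-3.2000


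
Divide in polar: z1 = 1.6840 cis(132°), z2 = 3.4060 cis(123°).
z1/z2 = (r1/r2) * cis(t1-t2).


r = 1.6840 / 3.4060 = 0.4944
theta = 132° - 123° = 9° = 9° (mod 360)

0.4944 cis(9°)


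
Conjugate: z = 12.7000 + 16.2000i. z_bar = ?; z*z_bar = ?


z_bar = 12.7000 - 16.2000i
z*z_bar = 12.7^2 + 16.2^2 = 161.29 + 262.44 = 423.73

z_bar = 12.7000 - 16.2000i, z*z_bar = 423.73


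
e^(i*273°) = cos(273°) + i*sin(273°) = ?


cos(273°) = 0.0523
sin(273°) = -0.9986

e^(i*273°) = 0.0523 - 0.9986i


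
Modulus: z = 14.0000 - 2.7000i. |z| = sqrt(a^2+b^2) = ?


|z| = sqrt(14^2 + (-2.7)^2) = sqrt(196 + 7.29) = sqrt(203.29) = 14.2580

|z| = 14.2580


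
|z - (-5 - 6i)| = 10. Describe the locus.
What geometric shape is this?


|z - z0| = r is a circle with center z0 and radius r.
Center = (-5, -6), radius = 10

Circle with center (-5, -6) and radius 10


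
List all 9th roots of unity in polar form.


The 9th roots of unity are cis(360k/9°) for k=0..8
Angle step = 360/9 = 40°
Primitive root: cis(40°)
Primitive root = 0.7660 + 0.6428i

9 roots at angles: 0°, 40°, 80°, 120°, 160°, 200°, 240°, 280°, 320°


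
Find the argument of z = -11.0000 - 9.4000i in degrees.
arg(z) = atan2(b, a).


Re = -11, Im = -9.4
arg = atan2(-9.4, -11) = -139.4846 degrees

arg(z) = -139.4846 degrees


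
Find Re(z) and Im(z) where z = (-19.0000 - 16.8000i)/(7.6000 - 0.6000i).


Multiply by conjugate: (-19.0000 - 16.8000i)(7.6000 + 0.6000i) / (7.6^2 + (-0.6)^2)
Numerator real = -19*7.6 - (16.8)*(-0.6) = -134.32
Numerator imag = -16.8*7.6 - (-19)*(-0.6) = -139.08
Denominator = 58.12
Re(z) = -134.32/58.12 = -2.3111
Im(z) = -139.08/58.12 = -2.3930

Re(z) = -2.3111, Im(z) = -2.3930


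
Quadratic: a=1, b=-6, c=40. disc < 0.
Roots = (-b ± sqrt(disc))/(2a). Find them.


disc = (-6)^2 - 4*1*40 = 36 - 160 = -124
sqrt(|disc|) = sqrt(124) = 11.1355
Real part = 6/(2*1) = 3.0000
Imag part = 11.1355/(2*1) = 5.5678

3.0000 ± 5.5678i


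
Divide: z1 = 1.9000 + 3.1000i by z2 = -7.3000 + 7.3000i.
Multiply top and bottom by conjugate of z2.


Conjugate of z2 = -7.3000 - 7.3000i
Numerator: (1.9000 + 3.1000i)(-7.3000 - 7.3000i) = 8.7600 - 36.5000i
Denominator: (-7.3)^2 + 7.3^2 = 106.58
Result = (8.7600 - 36.5000i)/106.58

0.0822 - 0.3425i


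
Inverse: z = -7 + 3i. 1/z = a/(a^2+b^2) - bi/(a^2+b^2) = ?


|z|^2 = 49+9 = 58
1/z = (-7 - 3i)/58

1/z = -0.1207 - 0.0517i


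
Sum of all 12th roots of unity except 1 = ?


With w = e^(2*pi*i/12), all 12 of the 12th roots of unity w^0 = 1, w, ..., w^(11) sum to 0: 1 + w + ... + w^(11) = (1 - w^12)/(1 - w) = 0 since w^12 = 1, w ≠ 1.
Removing the root 1: w + w^2 + ... + w^(11) = 0 - 1 = -1

Sum = -1


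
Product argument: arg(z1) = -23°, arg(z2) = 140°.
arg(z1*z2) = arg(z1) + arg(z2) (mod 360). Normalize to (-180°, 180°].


arg(z1*z2) = -23° + 140° = 117°
Normalized to (-180°, 180°]: 117°

117°


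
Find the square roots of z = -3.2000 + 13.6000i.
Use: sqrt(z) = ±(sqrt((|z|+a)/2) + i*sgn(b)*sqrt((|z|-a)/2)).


|z| = sqrt(10.24+184.96) = 13.9714
sqrt((|z|+a)/2) = sqrt((13.9714+(-3.2))/2) = sqrt(5.3857) = 2.3207
sqrt((|z|-a)/2) = sqrt((13.9714-(-3.2))/2) = sqrt(8.5857) = 2.9301

±(2.3207 + 2.9301i) i.e. 2.3207 + 2.9301i and -2.3207 - 2.9301i


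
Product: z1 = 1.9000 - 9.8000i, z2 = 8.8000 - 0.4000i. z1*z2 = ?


Real = 1.9*8.8 - (-9.8)*(-0.4) = 16.72 - 3.92 = 12.8
Imag = 1.9*(-0.4) + 8.8*(-9.8) = -0.76 - (86.24) = -87

12.8000 - 87.0000i


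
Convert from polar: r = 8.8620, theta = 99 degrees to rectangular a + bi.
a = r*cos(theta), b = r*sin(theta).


a = 8.8620*cos(99°) = 8.8620*(-0.15643) = -1.3863
b = 8.8620*sin(99°) = 8.8620*0.98769 = 8.7529

-1.3863 + 8.7529i


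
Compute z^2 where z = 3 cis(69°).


r^2 = 3^2 = 9
n*theta = 2*69° = 138° = 138° (mod 360)
a = 9*cos(138°) = -6.6883
b = 9*sin(138°) = 6.0222

9 cis(138°) = -6.6883 + 6.0222i


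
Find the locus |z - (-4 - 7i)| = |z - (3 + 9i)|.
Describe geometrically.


Equal distances means the locus is the perpendicular bisector of z1 and z2.
Midpoint = ((-4+3)/2, (-7+9)/2) = (-0.5000, 1.0000)

Perpendicular bisector through (-0.5000, 1.0000)


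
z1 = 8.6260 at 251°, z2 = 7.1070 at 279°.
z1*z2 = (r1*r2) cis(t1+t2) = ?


r = 8.6260 * 7.1070 = 61.3050
theta = 251° + 279° = 530° = 170° (mod 360)

61.3050 cis(170°)


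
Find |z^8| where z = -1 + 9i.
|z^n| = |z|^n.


|z| = sqrt(1+81) = sqrt(82) = 9.0554
|z^8| = |z|^8 = (sqrt(82))^8 = 82^4 = 45212176

|z^8| = 45212176


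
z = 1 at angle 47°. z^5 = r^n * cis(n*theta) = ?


r^5 = 1^5 = 1
n*theta = 5*47° = 235° = 235° (mod 360)
a = 1*cos(235°) = -0.5736
b = 1*sin(235°) = -0.8192

1 cis(235°) = -0.5736 - 0.8192i


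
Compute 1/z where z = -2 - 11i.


|z|^2 = 4+121 = 125
1/z = (-2 + 11i)/125

1/z = -0.0160 + 0.0880i


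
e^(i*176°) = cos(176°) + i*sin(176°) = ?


cos(176°) = -0.9976
sin(176°) = 0.0698

e^(i*176°) = -0.9976 + 0.0698i


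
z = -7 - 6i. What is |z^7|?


|z| = sqrt(49+36) = sqrt(85) = 9.2195
|z^7| = |z|^7 = (sqrt(85))^7 = 85^3 * sqrt(85) = 614125*sqrt(85)

|z^7| = 614125*sqrt(85) ≈ 5661952.7398


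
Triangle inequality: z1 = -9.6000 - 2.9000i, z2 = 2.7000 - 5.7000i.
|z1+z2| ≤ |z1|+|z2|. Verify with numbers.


|z1| = sqrt((-9.6)^2 + (-2.9)^2) = sqrt(100.57) = 10.0285
|z2| = sqrt(2.7^2 + (-5.7)^2) = sqrt(39.78) = 6.3071
z1+z2 = -6.9000 - 8.6000i
|z1+z2| = sqrt(121.57) = 11.0259
|z1|+|z2| = 10.0285 + 6.3071 = 16.3356

|z1+z2| = 11.0259 ≤ |z1|+|z2| = 16.3356 (verified)


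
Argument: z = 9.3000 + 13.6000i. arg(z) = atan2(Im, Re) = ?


Re = 9.3, Im = 13.6
arg = atan2(13.6, 9.3) = 55.6348 degrees

arg(z) = 55.6348 degrees


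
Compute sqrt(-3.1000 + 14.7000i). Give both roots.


|z| = sqrt(9.61+216.09) = 15.0233
sqrt((|z|+a)/2) = sqrt((15.0233+(-3.1))/2) = sqrt(5.9617) = 2.4417
sqrt((|z|-a)/2) = sqrt((15.0233-(-3.1))/2) = sqrt(9.0617) = 3.0103

±(2.4417 + 3.0103i) i.e. 2.4417 + 3.0103i and -2.4417 - 3.0103i


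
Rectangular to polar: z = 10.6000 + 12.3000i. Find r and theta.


r = sqrt(112.36+151.29) = sqrt(263.65) = 16.2373
theta = atan2(12.3, 10.6) = 49.2456 degrees

r = 16.2373, theta = 49.2456 degrees


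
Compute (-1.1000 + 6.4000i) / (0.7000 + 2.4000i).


Conjugate of z2 = 0.7000 - 2.4000i
Numerator: (-1.1000 + 6.4000i)(0.7000 - 2.4000i) = 14.5900 + 7.1200i
Denominator: 0.7^2 + 2.4^2 = 6.25
Result = (14.5900 + 7.1200i)/6.25

2.3344 + 1.1392i


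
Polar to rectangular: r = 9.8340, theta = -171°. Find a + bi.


a = 9.8340*cos(-171°) = 9.8340*(-0.98769) = -9.7129
b = 9.8340*sin(-171°) = 9.8340*(-0.156434) = -1.5384

-9.7129 - 1.5384i


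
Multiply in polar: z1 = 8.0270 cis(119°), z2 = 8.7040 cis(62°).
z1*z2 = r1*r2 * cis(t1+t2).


r = 8.0270 * 8.7040 = 69.8670
theta = 119° + 62° = 181° = 181° (mod 360)

69.8670 cis(181°)


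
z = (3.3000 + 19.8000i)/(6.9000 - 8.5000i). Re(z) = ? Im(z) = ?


Multiply by conjugate: (3.3000 + 19.8000i)(6.9000 + 8.5000i) / (6.9^2 + (-8.5)^2)
Numerator real = 3.3*6.9 + 19.8*(-8.5) = -145.53
Numerator imag = 19.8*6.9 - 3.3*(-8.5) = 164.67
Denominator = 119.86
Re(z) = -145.53/119.86 = -1.2142
Im(z) = 164.67/119.86 = 1.3739

Re(z) = -1.2142, Im(z) = 1.3739


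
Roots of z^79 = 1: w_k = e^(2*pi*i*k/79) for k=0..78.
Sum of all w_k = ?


The sum of all 79th roots of unity is 0.
Geometric series: (1 - w^79)/(1 - w) = (1-1)/(1-w) = 0 since w^79 = 1, w ≠ 1.
Alternatively: coefficient of z^78 in z^79 - 1 is 0.

0


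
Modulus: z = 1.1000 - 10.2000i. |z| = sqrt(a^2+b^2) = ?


|z| = sqrt(1.1^2 + (-10.2)^2) = sqrt(1.21 + 104.04) = sqrt(105.25) = 10.2591

|z| = 10.2591


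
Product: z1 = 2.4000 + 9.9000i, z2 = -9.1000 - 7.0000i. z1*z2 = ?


Real = 2.4*(-9.1) - 9.9*(-7) = -21.84 - (-69.3) = 47.46
Imag = 2.4*(-7) - (9.1)*9.9 = -16.8 - (90.09) = -106.89

47.4600 - 106.8900i


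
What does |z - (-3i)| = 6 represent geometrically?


|z - z0| = r is a circle with center z0 and radius r.
Center = (0, -3), radius = 6

Circle with center (0, -3) and radius 6


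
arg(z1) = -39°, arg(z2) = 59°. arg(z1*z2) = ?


arg(z1*z2) = -39° + 59° = 20°
Normalized to (-180°, 180°]: 20°

20°


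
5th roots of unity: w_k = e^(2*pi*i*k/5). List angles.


The 5th roots of unity are cis(360k/5°) for k=0..4
Angle step = 360/5 = 72°
Primitive root: cis(72°)
Primitive root = 0.3090 + 0.9511i

5 roots at angles: 0°, 72°, 144°, 216°, 288°


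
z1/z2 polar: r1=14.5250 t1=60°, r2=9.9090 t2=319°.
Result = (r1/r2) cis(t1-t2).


r = 14.5250 / 9.9090 = 1.4658
theta = 60° - 319° = -259° = 101° (mod 360)

1.4658 cis(101°)


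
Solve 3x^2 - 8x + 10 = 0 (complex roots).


disc = (-8)^2 - 4*3*10 = 64 - 120 = -56
sqrt(|disc|) = sqrt(56) = 7.4833
Real part = 8/(2*3) = 1.3333
Imag part = 7.4833/(2*3) = 1.2472

1.3333 ± 1.2472i


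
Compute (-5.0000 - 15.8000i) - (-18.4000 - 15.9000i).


Real: -5 + 18.4 = 13.4
Imag: -15.8 + 15.9 = 0.1

13.4000 + 0.1000i


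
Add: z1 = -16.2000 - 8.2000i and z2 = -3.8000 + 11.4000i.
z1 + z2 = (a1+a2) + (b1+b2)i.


Real: -16.2 - 3.8 = -20
Imag: -8.2 + 11.4 = 3.2

-20.0000 + 3.2000i


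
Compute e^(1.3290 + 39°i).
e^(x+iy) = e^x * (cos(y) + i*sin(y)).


e^1.3290 = 3.7773
cos(39°) = 0.77715
sin(39°) = 0.6293
Real = 3.7773*0.77715 = 2.9355
Imag = 3.7773*0.6293 = 2.3771

2.9355 + 2.3771i


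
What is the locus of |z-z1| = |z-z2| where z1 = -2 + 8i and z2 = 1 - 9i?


Equal distances means the locus is the perpendicular bisector of z1 and z2.
Midpoint = ((-2+1)/2, (8+(-9))/2) = (-0.5000, -0.5000)

Perpendicular bisector through (-0.5000, -0.5000)


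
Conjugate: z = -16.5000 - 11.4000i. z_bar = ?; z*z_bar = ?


z_bar = -16.5000 + 11.4000i
z*z_bar = (-16.5)^2 + (-11.4)^2 = 272.25 + 129.96 = 402.21

z_bar = -16.5000 + 11.4000i, z*z_bar = 402.21


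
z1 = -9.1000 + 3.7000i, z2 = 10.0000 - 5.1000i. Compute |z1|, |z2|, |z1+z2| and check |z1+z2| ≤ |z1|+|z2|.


|z1| = sqrt((-9.1)^2 + 3.7^2) = sqrt(96.5) = 9.8234
|z2| = sqrt(10^2 + (-5.1)^2) = sqrt(126.01) = 11.2254
z1+z2 = 0.9000 - 1.4000i
|z1+z2| = sqrt(2.77) = 1.6643
|z1|+|z2| = 9.8234 + 11.2254 = 21.0488

|z1+z2| = 1.6643 ≤ |z1|+|z2| = 21.0488 (verified)


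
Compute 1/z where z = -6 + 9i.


|z|^2 = 36+81 = 117
1/z = (-6 - 9i)/117

1/z = -0.0513 - 0.0769i


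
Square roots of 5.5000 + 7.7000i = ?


|z| = sqrt(30.25+59.29) = 9.4626
sqrt((|z|+a)/2) = sqrt((9.4626+5.5)/2) = sqrt(7.4813) = 2.7352
sqrt((|z|-a)/2) = sqrt((9.4626-5.5)/2) = sqrt(1.9813) = 1.4076

±(2.7352 + 1.4076i) i.e. 2.7352 + 1.4076i and -2.7352 - 1.4076i


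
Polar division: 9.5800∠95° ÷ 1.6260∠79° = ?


r = 9.5800 / 1.6260 = 5.8918
theta = 95° - 79° = 16° = 16° (mod 360)

5.8918 cis(16°)


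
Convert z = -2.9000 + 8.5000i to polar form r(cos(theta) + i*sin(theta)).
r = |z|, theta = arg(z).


r = sqrt(8.41+72.25) = sqrt(80.66) = 8.9811
theta = atan2(8.5, -2.9) = 108.8384 degrees

r = 8.9811, theta = 108.8384 degrees


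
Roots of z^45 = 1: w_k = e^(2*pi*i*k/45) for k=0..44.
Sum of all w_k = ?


The sum of all 45th roots of unity is 0.
Geometric series: (1 - w^45)/(1 - w) = (1-1)/(1-w) = 0 since w^45 = 1, w ≠ 1.
Alternatively: coefficient of z^44 in z^45 - 1 is 0.

0


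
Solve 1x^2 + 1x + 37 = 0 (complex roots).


disc = 1^2 - 4*1*37 = 1 - 148 = -147
sqrt(|disc|) = sqrt(147) = 12.1244
Real part = -1/(2*1) = -0.5000
Imag part = 12.1244/(2*1) = 6.0622

-0.5000 ± 6.0622i


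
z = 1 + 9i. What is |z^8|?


|z| = sqrt(1+81) = sqrt(82) = 9.0554
|z^8| = |z|^8 = (sqrt(82))^8 = 82^4 = 45212176

|z^8| = 45212176
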